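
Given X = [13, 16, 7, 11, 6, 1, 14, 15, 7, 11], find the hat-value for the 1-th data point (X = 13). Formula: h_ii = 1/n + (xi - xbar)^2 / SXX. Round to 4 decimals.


n = 10, xbar = 10.1000.
SXX = sum((xi - xbar)^2) = 202.9000.
h = 1/10 + (13 - 10.1000)^2 / 202.9000 = 0.1414.

0.1414


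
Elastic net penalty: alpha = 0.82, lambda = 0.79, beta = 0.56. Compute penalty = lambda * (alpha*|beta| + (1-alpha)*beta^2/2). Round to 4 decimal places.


Compute:
L1 = 0.82 * 0.56 = 0.4592.
L2 = 0.18 * 0.56^2 / 2 = 0.0282.
Penalty = 0.79 * (0.4592 + 0.0282) = 0.3851.

0.3851


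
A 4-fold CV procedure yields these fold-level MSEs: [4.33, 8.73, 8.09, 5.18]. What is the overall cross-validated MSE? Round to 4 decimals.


Add all fold MSEs: 26.3300.
Divide by k = 4: 26.3300/4 = 6.5825.

6.5825


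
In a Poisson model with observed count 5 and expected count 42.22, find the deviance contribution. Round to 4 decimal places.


Compute y*ln(y/mu) = 5*ln(5/42.22) = 5*-2.133456 = -10.667280.
y - mu = -37.22.
D = 2*(-10.667280 - (-37.22)) = 53.105440, which rounds to 53.1054.

53.1054


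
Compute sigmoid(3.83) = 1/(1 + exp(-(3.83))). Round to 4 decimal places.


exp(-3.8300) = 0.0217.
1 + exp(-z) = 1.0217.
sigmoid = 1/1.0217 = 0.9788.

0.9788


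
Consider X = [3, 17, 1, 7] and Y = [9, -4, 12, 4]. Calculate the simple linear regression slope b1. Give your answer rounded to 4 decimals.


Calculate xbar = 7.0000, ybar = 5.2500.
S_xx = 152.0000, S_xy = -148.0000.
Using b1 = S_xy / S_xx = -148.0000 / 152.0000, we get b1 = -0.9737.

-0.9737


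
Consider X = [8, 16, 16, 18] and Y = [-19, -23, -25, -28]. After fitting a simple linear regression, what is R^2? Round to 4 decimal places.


After computing the OLS fit (b0=-12.3220, b1=-0.7881):
SSres = 6.1017, SStot = 42.7500.
R^2 = 1 - 6.1017/42.7500 = 0.8573.

0.8573


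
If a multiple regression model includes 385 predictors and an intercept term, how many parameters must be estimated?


Including the intercept, the model has 385 predictor coefficients + 1 intercept.
Total = 386.

386


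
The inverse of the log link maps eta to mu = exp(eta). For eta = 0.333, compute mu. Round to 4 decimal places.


mu = exp(eta) = exp(0.333).
= 1.3951.

1.3951


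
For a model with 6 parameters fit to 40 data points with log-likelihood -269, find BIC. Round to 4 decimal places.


Compute k*ln(n) = 6*ln(40) = 6*3.688879 = 22.133274.
Then -2*loglik = 538.
BIC = 22.133274 + 538 = 560.133274, which rounds to 560.1333.

560.1333


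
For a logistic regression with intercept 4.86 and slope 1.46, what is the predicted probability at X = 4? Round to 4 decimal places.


Compute z = 4.86 + (1.46)(4) = 10.7000.
exp(-z) = 0.0000.
P = 1/(1 + 0.0000) = 1.0000.

1.0000


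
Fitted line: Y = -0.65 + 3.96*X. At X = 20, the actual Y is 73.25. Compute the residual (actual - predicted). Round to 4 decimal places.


Predicted = -0.65 + 3.96 * 20 = 78.5500.
Residual = 73.25 - 78.5500 = -5.3000.

-5.3000


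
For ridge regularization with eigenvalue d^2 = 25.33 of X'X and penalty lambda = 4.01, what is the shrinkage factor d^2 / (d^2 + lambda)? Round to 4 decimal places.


d^2 + lambda = 25.33 + 4.01 = 29.3400.
Shrinkage factor = 25.33/29.3400 = 0.8633.

0.8633


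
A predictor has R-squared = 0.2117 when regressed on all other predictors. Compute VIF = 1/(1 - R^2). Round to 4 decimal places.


VIF = 1 / (1 - 0.2117).
= 1 / 0.7883 = 1.2686.

1.2686


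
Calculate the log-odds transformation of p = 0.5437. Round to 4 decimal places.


1 - p = 0.4563.
p/(1-p) = 1.1915.
logit = ln(1.1915) = 0.1752.

0.1752


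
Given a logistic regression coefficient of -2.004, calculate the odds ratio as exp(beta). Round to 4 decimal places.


Odds ratio = exp(beta) = exp(-2.004).
= 0.1348.

0.1348


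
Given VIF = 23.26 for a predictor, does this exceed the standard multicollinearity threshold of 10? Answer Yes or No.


Compare VIF = 23.26 to the threshold of 10.
23.26 >= 10, so the answer is Yes.

Yes


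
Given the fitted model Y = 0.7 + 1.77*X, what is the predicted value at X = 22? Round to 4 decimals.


Predicted value:
Y = 0.7 + (1.77)(22) = 0.7 + 38.9400 = 39.6400.

39.6400


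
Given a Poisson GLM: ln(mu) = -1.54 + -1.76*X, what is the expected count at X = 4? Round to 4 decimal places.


eta = -1.54 + -1.76 * 4 = -8.5800.
mu = exp(-8.5800) = 0.0002.

0.0002


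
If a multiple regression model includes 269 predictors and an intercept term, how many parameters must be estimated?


Total coefficients = number of predictors + 1 (for the intercept).
= 269 + 1 = 270.

270


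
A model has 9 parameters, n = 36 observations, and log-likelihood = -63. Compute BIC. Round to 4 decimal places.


k * ln(n) = 9 * ln(36) = 9 * 3.583519 = 32.251671.
-2 * loglik = -2 * (-63) = 126.
BIC = 32.251671 + 126 = 158.251671, which rounds to 158.2517.

158.2517


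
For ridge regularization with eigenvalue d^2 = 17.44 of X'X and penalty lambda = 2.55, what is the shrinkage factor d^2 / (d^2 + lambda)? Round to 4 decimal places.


d^2 + lambda = 17.44 + 2.55 = 19.9900.
Shrinkage factor = 17.44/19.9900 = 0.8724.

0.8724


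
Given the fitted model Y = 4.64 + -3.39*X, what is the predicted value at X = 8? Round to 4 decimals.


Predicted value:
Y = 4.64 + (-3.39)(8) = 4.64 + -27.1200 = -22.4800.

-22.4800


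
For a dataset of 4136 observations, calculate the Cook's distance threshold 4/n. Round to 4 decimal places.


Using the rule of thumb:
Threshold = 4 / 4136 = 0.0010.

0.0010


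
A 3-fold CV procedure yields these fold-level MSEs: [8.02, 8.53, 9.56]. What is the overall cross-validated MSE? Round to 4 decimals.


Sum of fold MSEs = 26.1100.
Average = 26.1100 / 3 = 8.7033.

8.7033


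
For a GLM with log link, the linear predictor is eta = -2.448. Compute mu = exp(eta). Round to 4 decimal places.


mu = exp(eta) = exp(-2.448).
= 0.0865.

0.0865


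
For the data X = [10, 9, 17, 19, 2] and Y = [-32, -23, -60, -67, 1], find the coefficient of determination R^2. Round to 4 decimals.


Fit the OLS line: b0 = 10.2495, b1 = -4.0745.
SSres = 16.1717.
SStot = 3090.8000.
R^2 = 1 - 16.1717/3090.8000 = 0.9948.

0.9948


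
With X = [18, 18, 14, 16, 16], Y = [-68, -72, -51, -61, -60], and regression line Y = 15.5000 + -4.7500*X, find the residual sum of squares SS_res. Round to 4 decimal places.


Predicted values from Y = 15.5000 + -4.7500*X.
Residuals: [2.0000, -2.0000, 0.0000, -0.5000, 0.5000].
SSres = 8.5000.

8.5000


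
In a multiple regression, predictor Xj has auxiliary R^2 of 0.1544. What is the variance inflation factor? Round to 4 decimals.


Denominator: 1 - 0.1544 = 0.8456.
VIF = 1 / 0.8456 = 1.1826.

1.1826


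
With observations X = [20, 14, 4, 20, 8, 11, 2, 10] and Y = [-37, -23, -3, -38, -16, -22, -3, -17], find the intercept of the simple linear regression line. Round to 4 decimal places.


The slope is b1 = -1.9658.
Sample means are xbar = 11.1250 and ybar = -19.8750.
Intercept: b0 = -19.8750 - (-1.9658)(11.1250) = 1.9948.

1.9948


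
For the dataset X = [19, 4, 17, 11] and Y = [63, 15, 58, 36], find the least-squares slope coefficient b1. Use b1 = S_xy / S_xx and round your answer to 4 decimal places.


First compute the means: xbar = 12.7500, ybar = 43.0000.
Then S_xx = sum((xi - xbar)^2) = 136.7500.
S_xy = sum((xi - xbar)(yi - ybar)) = 446.0000.
b1 = S_xy / S_xx = 446.0000 / 136.7500 = 3.2614.

3.2614


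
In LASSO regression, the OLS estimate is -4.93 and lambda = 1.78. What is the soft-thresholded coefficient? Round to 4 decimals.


|beta_OLS| = 4.93.
lambda = 1.78.
Since |beta| > lambda, coefficient = sign(beta)*(|beta| - lambda) = -3.1500.
Result = -3.1500.

-3.1500


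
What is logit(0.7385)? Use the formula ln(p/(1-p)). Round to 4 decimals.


Compute the odds: 0.7385/0.2615 = 2.8241.
Take the natural log: ln(2.8241) = 1.0382.

1.0382


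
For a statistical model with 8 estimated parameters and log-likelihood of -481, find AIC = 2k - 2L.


AIC = 2*8 - 2*(-481).
= 16 + 962 = 978.

978


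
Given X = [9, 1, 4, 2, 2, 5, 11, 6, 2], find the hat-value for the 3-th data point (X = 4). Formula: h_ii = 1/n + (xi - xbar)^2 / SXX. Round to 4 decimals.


n = 9, xbar = 4.6667.
SXX = sum((xi - xbar)^2) = 96.0000.
h = 1/9 + (4 - 4.6667)^2 / 96.0000 = 0.1157.

0.1157


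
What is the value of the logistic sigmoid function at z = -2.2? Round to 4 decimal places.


Compute exp(2.2000) = 9.0250.
Sigmoid = 1 / (1 + 9.0250) = 1 / 10.0250 = 0.0998.

0.0998


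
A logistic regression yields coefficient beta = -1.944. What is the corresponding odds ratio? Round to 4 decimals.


Odds ratio = exp(beta) = exp(-1.944).
= 0.1431.

0.1431


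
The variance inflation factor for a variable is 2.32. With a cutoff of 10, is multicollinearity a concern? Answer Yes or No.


Compare VIF = 2.32 to the threshold of 10.
2.32 < 10, so the answer is No.

No


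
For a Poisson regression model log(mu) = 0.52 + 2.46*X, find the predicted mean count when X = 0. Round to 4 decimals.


eta = 0.52 + 2.46 * 0 = 0.5200.
mu = exp(0.5200) = 1.6820.

1.6820


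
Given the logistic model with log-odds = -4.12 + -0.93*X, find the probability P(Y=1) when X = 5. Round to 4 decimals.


Compute z = -4.12 + (-0.93)(5) = -8.7700.
exp(-z) = 6438.1725.
P = 1/(1 + 6438.1725) = 0.0002.

0.0002


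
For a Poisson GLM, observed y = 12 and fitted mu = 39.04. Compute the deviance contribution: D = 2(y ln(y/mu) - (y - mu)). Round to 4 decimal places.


y/mu = 12/39.04 = 0.307377 (approx.), and ln(12/39.04) = -1.179680.
y * ln(y/mu) = 12 * -1.179680 = -14.156160.
y - mu = -27.04.
D = 2 * (-14.156160 - -27.04) = 25.767680, which rounds to 25.7677.

25.7677


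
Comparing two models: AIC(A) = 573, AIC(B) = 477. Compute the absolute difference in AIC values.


Compute |573 - 477| = 96.
Model B has the smaller AIC.

96


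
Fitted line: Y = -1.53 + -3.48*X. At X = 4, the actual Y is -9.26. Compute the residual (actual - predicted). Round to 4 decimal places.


Compute yhat = -1.53 + (-3.48)(4) = -15.4500.
Residual = actual - predicted = -9.26 - -15.4500 = 6.1900.

6.1900


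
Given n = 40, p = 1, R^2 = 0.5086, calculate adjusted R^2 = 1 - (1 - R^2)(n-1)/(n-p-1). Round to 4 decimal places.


Using the formula:
(1 - 0.5086) = 0.4914.
Multiply by 39/38: 0.4914 * 39 = 19.1646, then 19.1646 / 38 = 0.5043.
Adj R^2 = 1 - 0.5043 = 0.4957.

0.4957


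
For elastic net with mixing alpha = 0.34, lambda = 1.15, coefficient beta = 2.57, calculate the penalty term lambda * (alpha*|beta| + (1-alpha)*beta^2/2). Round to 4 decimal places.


alpha * |beta| = 0.34 * 2.57 = 0.8738.
(1-alpha) * beta^2/2 = 0.66 * 6.6049/2 = 2.1796.
Total = 1.15 * (0.8738 + 2.1796) = 3.5114.

3.5114


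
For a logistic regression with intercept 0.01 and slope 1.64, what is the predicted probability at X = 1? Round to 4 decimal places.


Linear predictor: z = 0.01 + 1.64 * 1 = 1.6500.
P = 1/(1 + exp(-1.6500)) = 1/(1 + 0.1920) = 0.8389.

0.8389


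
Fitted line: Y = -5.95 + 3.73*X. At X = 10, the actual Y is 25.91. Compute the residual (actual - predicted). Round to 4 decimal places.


Compute yhat = -5.95 + (3.73)(10) = 31.3500.
Residual = actual - predicted = 25.91 - 31.3500 = -5.4400.

-5.4400


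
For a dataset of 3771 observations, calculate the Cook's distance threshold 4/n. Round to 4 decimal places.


Using the rule of thumb:
Threshold = 4 / 3771 = 0.0011.

0.0011


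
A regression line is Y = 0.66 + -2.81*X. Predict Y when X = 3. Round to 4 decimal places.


Substitute X = 3 into the equation:
Y = 0.66 + -2.81 * 3 = 0.66 + -8.4300 = -7.7700.

-7.7700


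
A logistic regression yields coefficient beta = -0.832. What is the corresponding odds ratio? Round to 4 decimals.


Odds ratio = exp(beta) = exp(-0.832).
= 0.4352.

0.4352


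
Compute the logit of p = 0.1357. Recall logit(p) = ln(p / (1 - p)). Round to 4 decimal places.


Compute the odds: 0.1357/0.8643 = 0.1570.
Take the natural log: ln(0.1570) = -1.8515.

-1.8515


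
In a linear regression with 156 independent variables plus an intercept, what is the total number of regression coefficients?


Including the intercept, the model has 156 predictor coefficients + 1 intercept.
Total = 157.

157


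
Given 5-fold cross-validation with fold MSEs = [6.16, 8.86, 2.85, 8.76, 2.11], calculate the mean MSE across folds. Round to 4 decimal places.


Sum of fold MSEs = 28.7400.
Average = 28.7400 / 5 = 5.7480.

5.7480


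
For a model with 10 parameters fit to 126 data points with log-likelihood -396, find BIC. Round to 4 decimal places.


ln(126) = 4.836282.
k * ln(n) = 10 * 4.836282 = 48.362820.
-2L = 792.
BIC = 48.362820 + 792 = 840.362820, which rounds to 840.3628.

840.3628


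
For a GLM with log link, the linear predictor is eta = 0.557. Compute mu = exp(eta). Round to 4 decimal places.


mu = exp(eta) = exp(0.557).
= 1.7454.

1.7454


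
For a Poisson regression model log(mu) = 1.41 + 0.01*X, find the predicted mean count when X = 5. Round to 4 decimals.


eta = 1.41 + 0.01 * 5 = 1.4600.
mu = exp(1.4600) = 4.3060.

4.3060


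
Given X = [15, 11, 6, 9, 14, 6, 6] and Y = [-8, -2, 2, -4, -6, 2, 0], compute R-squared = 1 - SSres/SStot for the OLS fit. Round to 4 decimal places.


Fit the OLS line: b0 = 6.7675, b1 = -0.9459.
SSres = 11.1656.
SStot = 91.4286.
R^2 = 1 - 11.1656/91.4286 = 0.8779.

0.8779


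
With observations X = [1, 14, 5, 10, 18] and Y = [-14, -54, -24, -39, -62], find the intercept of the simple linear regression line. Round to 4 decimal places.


The slope is b1 = -2.9330.
Sample means are xbar = 9.6000 and ybar = -38.6000.
Intercept: b0 = -38.6000 - (-2.9330)(9.6000) = -10.4428.

-10.4428


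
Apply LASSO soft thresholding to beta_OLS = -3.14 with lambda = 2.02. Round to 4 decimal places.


|beta_OLS| = 3.14.
lambda = 2.02.
Since |beta| > lambda, coefficient = sign(beta)*(|beta| - lambda) = -1.1200.
Result = -1.1200.

-1.1200


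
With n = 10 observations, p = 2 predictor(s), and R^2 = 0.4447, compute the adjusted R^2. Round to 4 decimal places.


Using the formula:
(1 - 0.4447) = 0.5553.
Multiply by 9/7: 0.5553 * 9 = 4.9977, then 4.9977 / 7 = 0.7140.
Adj R^2 = 1 - 0.7140 = 0.2860.

0.2860


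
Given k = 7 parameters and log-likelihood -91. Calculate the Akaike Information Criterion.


AIC = 2k - 2*loglik = 2(7) - 2(-91).
= 14 + 182 = 196.

196


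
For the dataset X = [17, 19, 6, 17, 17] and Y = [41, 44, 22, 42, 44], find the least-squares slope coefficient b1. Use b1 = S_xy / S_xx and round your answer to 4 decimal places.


First compute the means: xbar = 15.2000, ybar = 38.6000.
Then S_xx = sum((xi - xbar)^2) = 108.8000.
S_xy = sum((xi - xbar)(yi - ybar)) = 193.4000.
b1 = S_xy / S_xx = 193.4000 / 108.8000 = 1.7776.

1.7776


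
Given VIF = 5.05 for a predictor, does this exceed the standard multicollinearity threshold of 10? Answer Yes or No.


Compare VIF = 5.05 to the threshold of 10.
5.05 < 10, so the answer is No.

No


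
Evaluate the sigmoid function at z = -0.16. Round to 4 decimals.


exp(0.1600) = 1.1735.
1 + exp(-z) = 2.1735.
sigmoid = 1/2.1735 = 0.4601.

0.4601


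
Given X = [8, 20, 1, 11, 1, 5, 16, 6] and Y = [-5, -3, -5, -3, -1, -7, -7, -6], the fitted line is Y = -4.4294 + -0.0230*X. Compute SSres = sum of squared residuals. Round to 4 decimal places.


Predicted values from Y = -4.4294 + -0.0230*X.
Residuals: [-0.3866, 1.8894, -0.5476, 1.6824, 3.4524, -2.4556, -2.2026, -1.4326].
SSres = 31.7025.

31.7025


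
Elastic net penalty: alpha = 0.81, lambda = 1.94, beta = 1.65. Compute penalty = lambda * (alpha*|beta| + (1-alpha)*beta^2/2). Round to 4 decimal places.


Compute:
L1 = 0.81 * 1.65 = 1.3365.
L2 = 0.19 * 1.65^2 / 2 = 0.2586.
Penalty = 1.94 * (1.3365 + 0.2586) = 3.0946.

3.0946


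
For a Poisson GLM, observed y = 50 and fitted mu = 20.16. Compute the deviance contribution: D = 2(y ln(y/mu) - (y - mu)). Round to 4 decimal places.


Compute y*ln(y/mu) = 50*ln(50/20.16) = 50*0.908323 = 45.416150.
y - mu = 29.84.
D = 2*(45.416150 - (29.84)) = 31.152300, which rounds to 31.1523.

31.1523


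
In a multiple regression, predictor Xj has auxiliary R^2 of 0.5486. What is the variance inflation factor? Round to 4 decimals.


VIF = 1 / (1 - 0.5486).
= 1 / 0.4514 = 2.2153.

2.2153


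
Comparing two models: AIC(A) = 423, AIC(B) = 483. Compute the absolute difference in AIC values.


Compute |423 - 483| = 60.
Model A has the smaller AIC.

60


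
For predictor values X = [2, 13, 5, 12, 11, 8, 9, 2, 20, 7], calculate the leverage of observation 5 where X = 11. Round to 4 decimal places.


Mean of X: xbar = 8.9000.
SXX = 268.9000.
For X = 11: h = 1/10 + (11 - 8.9000)^2/268.9000 = 0.1164.

0.1164


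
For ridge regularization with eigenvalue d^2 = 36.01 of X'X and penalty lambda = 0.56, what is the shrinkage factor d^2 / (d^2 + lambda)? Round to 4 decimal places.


Compute the denominator: 36.01 + 0.56 = 36.5700.
Shrinkage factor = 36.01 / 36.5700 = 0.9847.

0.9847


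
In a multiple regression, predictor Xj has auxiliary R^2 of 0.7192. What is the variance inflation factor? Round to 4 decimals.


Using VIF = 1/(1 - R^2_j):
1 - 0.7192 = 0.2808.
VIF = 3.5613.

3.5613


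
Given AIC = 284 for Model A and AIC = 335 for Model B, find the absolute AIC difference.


Absolute difference = |284 - 335| = 51.
The model with lower AIC (A) is preferred.

51


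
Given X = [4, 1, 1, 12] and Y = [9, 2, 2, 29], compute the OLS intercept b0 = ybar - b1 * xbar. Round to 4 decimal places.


The slope is b1 = 2.4568.
Sample means are xbar = 4.5000 and ybar = 10.5000.
Intercept: b0 = 10.5000 - (2.4568)(4.5000) = -0.5556.

-0.5556


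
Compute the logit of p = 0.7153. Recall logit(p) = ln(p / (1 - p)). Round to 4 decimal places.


The odds are p/(1-p) = 0.7153 / 0.2847 = 2.5125.
logit(p) = ln(2.5125) = 0.9213.

0.9213


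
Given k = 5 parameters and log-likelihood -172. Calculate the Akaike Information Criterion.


AIC = 2k - 2*loglik = 2(5) - 2(-172).
= 10 + 344 = 354.

354


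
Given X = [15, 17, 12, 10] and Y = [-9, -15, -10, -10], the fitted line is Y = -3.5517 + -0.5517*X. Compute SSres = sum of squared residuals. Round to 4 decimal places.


For each point, residual = actual - predicted.
Residuals: [2.8272, -2.0694, 0.1721, -0.9313].
Sum of squared residuals = 13.1724.

13.1724


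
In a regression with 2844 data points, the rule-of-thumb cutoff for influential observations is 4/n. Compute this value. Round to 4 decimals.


The threshold is 4/n.
4/2844 = 0.0014.

0.0014


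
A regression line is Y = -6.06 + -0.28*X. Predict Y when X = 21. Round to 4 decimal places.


Plug X = 21 into Y = -6.06 + -0.28*X:
Y = -6.06 + -5.8800 = -11.9400.

-11.9400


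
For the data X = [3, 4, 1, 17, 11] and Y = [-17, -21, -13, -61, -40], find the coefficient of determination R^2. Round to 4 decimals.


After computing the OLS fit (b0=-8.7919, b1=-3.0011):
SSres = 6.7998, SStot = 1599.2000.
R^2 = 1 - 6.7998/1599.2000 = 0.9957.

0.9957


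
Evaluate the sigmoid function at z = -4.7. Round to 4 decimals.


exp(4.7000) = 109.9472.
1 + exp(-z) = 110.9472.
sigmoid = 1/110.9472 = 0.0090.

0.0090


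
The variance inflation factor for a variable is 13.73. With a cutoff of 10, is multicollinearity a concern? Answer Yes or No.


Check: VIF = 13.73 vs threshold = 10.
Since 13.73 >= 10, the answer is Yes.

Yes


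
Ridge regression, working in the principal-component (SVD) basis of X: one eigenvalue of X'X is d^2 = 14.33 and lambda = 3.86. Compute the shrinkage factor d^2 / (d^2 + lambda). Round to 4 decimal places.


Compute the denominator: 14.33 + 3.86 = 18.1900.
Shrinkage factor = 14.33 / 18.1900 = 0.7878.

0.7878


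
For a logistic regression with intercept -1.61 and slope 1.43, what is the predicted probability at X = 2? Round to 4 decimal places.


Compute z = -1.61 + (1.43)(2) = 1.2500.
exp(-z) = 0.2865.
P = 1/(1 + 0.2865) = 0.7773.

0.7773


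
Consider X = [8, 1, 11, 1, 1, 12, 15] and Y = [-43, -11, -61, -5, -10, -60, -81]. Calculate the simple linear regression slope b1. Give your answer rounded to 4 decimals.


First compute the means: xbar = 7.0000, ybar = -38.7143.
Then S_xx = sum((xi - xbar)^2) = 214.0000.
S_xy = sum((xi - xbar)(yi - ybar)) = -1079.0000.
b1 = S_xy / S_xx = -1079.0000 / 214.0000 = -5.0421.

-5.0421


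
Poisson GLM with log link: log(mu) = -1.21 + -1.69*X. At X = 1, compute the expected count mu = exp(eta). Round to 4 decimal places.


eta = -1.21 + -1.69 * 1 = -2.9000.
mu = exp(-2.9000) = 0.0550.

0.0550


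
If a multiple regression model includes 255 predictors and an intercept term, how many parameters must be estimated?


Total coefficients = number of predictors + 1 (for the intercept).
= 255 + 1 = 256.

256


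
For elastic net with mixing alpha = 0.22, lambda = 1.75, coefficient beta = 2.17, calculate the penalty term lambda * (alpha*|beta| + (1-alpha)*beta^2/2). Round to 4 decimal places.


Compute:
L1 = 0.22 * 2.17 = 0.4774.
L2 = 0.78 * 2.17^2 / 2 = 1.8365.
Penalty = 1.75 * (0.4774 + 1.8365) = 4.0493.

4.0493


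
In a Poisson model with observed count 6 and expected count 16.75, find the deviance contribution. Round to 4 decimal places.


y/mu = 6/16.75 = 0.358209 (approx.), and ln(6/16.75) = -1.026639.
y * ln(y/mu) = 6 * -1.026639 = -6.159834.
y - mu = -10.75.
D = 2 * (-6.159834 - -10.75) = 9.180332, which rounds to 9.1803.

9.1803


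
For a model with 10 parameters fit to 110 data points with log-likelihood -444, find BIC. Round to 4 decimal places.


ln(110) = 4.700480.
k * ln(n) = 10 * 4.700480 = 47.004800.
-2L = 888.
BIC = 47.004800 + 888 = 935.004800, which rounds to 935.0048.

935.0048


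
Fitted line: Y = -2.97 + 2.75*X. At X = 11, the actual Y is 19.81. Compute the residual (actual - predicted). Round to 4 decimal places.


Predicted = -2.97 + 2.75 * 11 = 27.2800.
Residual = 19.81 - 27.2800 = -7.4700.

-7.4700


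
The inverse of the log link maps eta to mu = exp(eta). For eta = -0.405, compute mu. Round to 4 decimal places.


Apply the inverse link:
mu = e^-0.405 = 0.6670.

0.6670


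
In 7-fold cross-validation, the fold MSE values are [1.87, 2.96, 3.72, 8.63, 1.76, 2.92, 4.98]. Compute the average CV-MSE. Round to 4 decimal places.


Sum of fold MSEs = 26.8400.
Average = 26.8400 / 7 = 3.8343.

3.8343


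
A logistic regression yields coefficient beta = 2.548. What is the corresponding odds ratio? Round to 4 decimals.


exp(2.548) = 12.7815.
So the odds ratio is 12.7815.

12.7815


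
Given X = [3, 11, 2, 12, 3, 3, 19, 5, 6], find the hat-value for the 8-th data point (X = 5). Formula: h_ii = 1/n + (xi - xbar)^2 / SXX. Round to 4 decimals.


Mean of X: xbar = 7.1111.
SXX = 262.8889.
For X = 5: h = 1/9 + (5 - 7.1111)^2/262.8889 = 0.1281.

0.1281


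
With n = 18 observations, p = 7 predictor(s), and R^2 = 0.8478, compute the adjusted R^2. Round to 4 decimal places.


Plug in: Adj R^2 = 1 - (1 - 0.8478) * 17/10.
= 1 - 0.1522 * 17/10
= 1 - 2.5874 / 10
= 1 - 0.2587 = 0.7413.

0.7413


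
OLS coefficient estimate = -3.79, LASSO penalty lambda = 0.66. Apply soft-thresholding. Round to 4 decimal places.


|beta_OLS| = 3.79.
lambda = 0.66.
Since |beta| > lambda, coefficient = sign(beta)*(|beta| - lambda) = -3.1300.
Result = -3.1300.

-3.1300


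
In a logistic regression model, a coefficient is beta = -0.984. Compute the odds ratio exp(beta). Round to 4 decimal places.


exp(-0.984) = 0.3738.
So the odds ratio is 0.3738.

0.3738


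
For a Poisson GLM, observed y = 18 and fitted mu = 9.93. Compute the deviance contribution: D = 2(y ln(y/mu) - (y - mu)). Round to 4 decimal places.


Compute y*ln(y/mu) = 18*ln(18/9.93) = 18*0.594811 = 10.706598.
y - mu = 8.07.
D = 2*(10.706598 - (8.07)) = 5.273196, which rounds to 5.2732.

5.2732


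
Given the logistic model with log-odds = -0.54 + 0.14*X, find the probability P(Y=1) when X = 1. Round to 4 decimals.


Linear predictor: z = -0.54 + 0.14 * 1 = -0.4000.
P = 1/(1 + exp(0.4000)) = 1/(1 + 1.4918) = 0.4013.

0.4013


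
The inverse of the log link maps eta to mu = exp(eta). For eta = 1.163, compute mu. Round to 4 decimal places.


The inverse log link gives:
mu = exp(1.163) = 3.1995.

3.1995


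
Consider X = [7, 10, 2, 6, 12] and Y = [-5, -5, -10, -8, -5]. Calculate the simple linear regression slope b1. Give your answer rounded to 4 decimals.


First compute the means: xbar = 7.4000, ybar = -6.6000.
Then S_xx = sum((xi - xbar)^2) = 59.2000.
S_xy = sum((xi - xbar)(yi - ybar)) = 31.2000.
b1 = S_xy / S_xx = 31.2000 / 59.2000 = 0.5270.

0.5270


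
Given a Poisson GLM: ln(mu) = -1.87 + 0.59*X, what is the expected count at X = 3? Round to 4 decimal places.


eta = -1.87 + 0.59 * 3 = -0.1000.
mu = exp(-0.1000) = 0.9048.

0.9048


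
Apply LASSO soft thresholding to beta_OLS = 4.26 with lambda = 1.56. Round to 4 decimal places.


|beta_OLS| = 4.26.
lambda = 1.56.
Since |beta| > lambda, coefficient = sign(beta)*(|beta| - lambda) = 2.7000.
Result = 2.7000.

2.7000


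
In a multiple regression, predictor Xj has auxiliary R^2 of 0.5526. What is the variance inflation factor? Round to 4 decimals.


Denominator: 1 - 0.5526 = 0.4474.
VIF = 1 / 0.4474 = 2.2351.

2.2351


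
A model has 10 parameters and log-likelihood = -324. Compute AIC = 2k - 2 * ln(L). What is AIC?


AIC = 2*10 - 2*(-324).
= 20 + 648 = 668.

668


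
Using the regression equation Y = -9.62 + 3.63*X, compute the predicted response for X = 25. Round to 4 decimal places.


Plug X = 25 into Y = -9.62 + 3.63*X:
Y = -9.62 + 90.7500 = 81.1300.

81.1300


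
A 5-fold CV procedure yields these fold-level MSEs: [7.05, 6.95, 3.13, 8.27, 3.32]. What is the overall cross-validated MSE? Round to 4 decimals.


Total MSE across folds = 28.7200.
CV-MSE = 28.7200/5 = 5.7440.

5.7440


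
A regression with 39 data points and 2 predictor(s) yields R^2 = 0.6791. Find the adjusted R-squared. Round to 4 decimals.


Plug in: Adj R^2 = 1 - (1 - 0.6791) * 38/36.
= 1 - 0.3209 * 38/36
= 1 - 12.1942 / 36
= 1 - 0.3387 = 0.6613.

0.6613


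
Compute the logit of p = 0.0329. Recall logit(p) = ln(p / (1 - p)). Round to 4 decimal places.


1 - p = 0.9671.
p/(1-p) = 0.0340.
logit = ln(0.0340) = -3.3808.

-3.3808


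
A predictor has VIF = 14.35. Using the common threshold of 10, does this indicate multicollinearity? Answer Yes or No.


Compare VIF = 14.35 to the threshold of 10.
14.35 >= 10, so the answer is Yes.

Yes


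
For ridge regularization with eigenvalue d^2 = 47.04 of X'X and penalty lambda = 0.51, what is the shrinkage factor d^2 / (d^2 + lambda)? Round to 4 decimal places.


d^2 + lambda = 47.04 + 0.51 = 47.5500.
Shrinkage factor = 47.04/47.5500 = 0.9893.

0.9893


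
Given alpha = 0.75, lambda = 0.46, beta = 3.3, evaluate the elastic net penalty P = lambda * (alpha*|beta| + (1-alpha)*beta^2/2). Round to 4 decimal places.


L1 component = 0.75 * |3.3| = 2.4750.
L2 component = 0.25 * 3.3^2 / 2 = 1.3613.
Penalty = 0.46 * (2.4750 + 1.3613) = 0.46 * 3.8363 = 1.7647.

1.7647


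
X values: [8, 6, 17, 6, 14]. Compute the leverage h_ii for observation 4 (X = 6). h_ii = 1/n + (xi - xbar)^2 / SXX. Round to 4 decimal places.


Mean of X: xbar = 10.2000.
SXX = 100.8000.
For X = 6: h = 1/5 + (6 - 10.2000)^2/100.8000 = 0.3750.

0.3750


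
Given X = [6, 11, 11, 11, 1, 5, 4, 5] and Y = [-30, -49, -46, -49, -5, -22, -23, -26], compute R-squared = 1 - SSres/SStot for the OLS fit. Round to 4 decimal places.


Fit the OLS line: b0 = -3.7512, b1 = -4.0739.
SSres = 34.9458.
SStot = 1719.5000.
R^2 = 1 - 34.9458/1719.5000 = 0.9797.

0.9797


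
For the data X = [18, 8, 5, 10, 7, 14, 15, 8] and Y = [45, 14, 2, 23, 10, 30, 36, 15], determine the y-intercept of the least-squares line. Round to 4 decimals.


Compute b1 = 3.1460 from the OLS formula.
With xbar = 10.6250 and ybar = 21.8750, the intercept is:
b0 = 21.8750 - 3.1460 * 10.6250 = -11.5508.

-11.5508


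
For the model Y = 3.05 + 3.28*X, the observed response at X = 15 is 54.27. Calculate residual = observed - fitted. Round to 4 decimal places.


Predicted = 3.05 + 3.28 * 15 = 52.2500.
Residual = 54.27 - 52.2500 = 2.0200.

2.0200


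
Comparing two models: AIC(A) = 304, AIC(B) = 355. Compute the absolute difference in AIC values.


Absolute difference = |304 - 355| = 51.
The model with lower AIC (A) is preferred.

51


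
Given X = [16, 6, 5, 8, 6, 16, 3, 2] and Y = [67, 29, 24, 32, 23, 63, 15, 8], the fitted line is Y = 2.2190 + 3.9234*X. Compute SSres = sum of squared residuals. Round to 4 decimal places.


Compute predicted values, then residuals = yi - yhat_i.
Residuals: [2.0066, 3.2406, 2.1640, -1.6062, -2.7594, -1.9934, 1.0108, -2.0658].
SSres = sum(residual^2) = 38.6679.

38.6679


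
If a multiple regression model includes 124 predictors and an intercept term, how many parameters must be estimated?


Including the intercept, the model has 124 predictor coefficients + 1 intercept.
Total = 125.

125


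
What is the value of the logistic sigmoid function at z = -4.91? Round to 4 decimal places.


Compute exp(4.9100) = 135.6394.
Sigmoid = 1 / (1 + 135.6394) = 1 / 136.6394 = 0.0073.

0.0073


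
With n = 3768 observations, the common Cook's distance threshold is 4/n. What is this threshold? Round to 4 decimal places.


Using the rule of thumb:
Threshold = 4 / 3768 = 0.0011.

0.0011


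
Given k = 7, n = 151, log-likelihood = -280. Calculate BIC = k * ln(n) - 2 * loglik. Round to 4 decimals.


k * ln(n) = 7 * ln(151) = 7 * 5.017280 = 35.120960.
-2 * loglik = -2 * (-280) = 560.
BIC = 35.120960 + 560 = 595.120960, which rounds to 595.1210.

595.1210


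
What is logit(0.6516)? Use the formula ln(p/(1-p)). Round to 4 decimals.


Compute the odds: 0.6516/0.3484 = 1.8703.
Take the natural log: ln(1.8703) = 0.6261.

0.6261


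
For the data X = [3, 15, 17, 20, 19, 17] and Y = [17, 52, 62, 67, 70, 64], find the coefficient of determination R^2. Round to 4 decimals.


After computing the OLS fit (b0=7.5393, b1=3.1513):
SSres = 36.4218, SStot = 1951.3333.
R^2 = 1 - 36.4218/1951.3333 = 0.9813.

0.9813


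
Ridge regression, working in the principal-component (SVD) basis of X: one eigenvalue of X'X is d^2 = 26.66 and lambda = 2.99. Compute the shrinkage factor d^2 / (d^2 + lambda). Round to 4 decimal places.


d^2 + lambda = 26.66 + 2.99 = 29.6500.
Shrinkage factor = 26.66/29.6500 = 0.8992.

0.8992


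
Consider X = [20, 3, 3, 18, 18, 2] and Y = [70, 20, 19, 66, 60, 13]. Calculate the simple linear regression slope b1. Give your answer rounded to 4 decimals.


First compute the means: xbar = 10.6667, ybar = 41.3333.
Then S_xx = sum((xi - xbar)^2) = 387.3333.
S_xy = sum((xi - xbar)(yi - ybar)) = 1165.6667.
b1 = S_xy / S_xx = 1165.6667 / 387.3333 = 3.0095.

3.0095


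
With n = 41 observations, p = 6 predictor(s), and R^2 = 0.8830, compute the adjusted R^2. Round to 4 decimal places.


Plug in: Adj R^2 = 1 - (1 - 0.8830) * 40/34.
= 1 - 0.1170 * 40/34
= 1 - 4.6800 / 34
= 1 - 0.1376 = 0.8624.

0.8624


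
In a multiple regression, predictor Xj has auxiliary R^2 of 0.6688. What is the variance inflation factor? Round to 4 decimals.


Denominator: 1 - 0.6688 = 0.3312.
VIF = 1 / 0.3312 = 3.0193.

3.0193


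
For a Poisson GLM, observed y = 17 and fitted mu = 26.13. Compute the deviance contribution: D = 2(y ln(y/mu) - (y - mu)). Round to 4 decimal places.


y/mu = 17/26.13 = 0.650593 (approx.), and ln(17/26.13) = -0.429871.
y * ln(y/mu) = 17 * -0.429871 = -7.307807.
y - mu = -9.13.
D = 2 * (-7.307807 - -9.13) = 3.644386, which rounds to 3.6444.

3.6444


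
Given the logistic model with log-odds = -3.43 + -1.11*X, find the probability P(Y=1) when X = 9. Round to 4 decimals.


Compute z = -3.43 + (-1.11)(9) = -13.4200.
exp(-z) = 673336.1743.
P = 1/(1 + 673336.1743) = 0.0000.

0.0000


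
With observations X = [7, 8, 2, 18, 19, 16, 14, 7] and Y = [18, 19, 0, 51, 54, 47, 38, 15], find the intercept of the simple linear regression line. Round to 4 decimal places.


The slope is b1 = 3.2039.
Sample means are xbar = 11.3750 and ybar = 30.2500.
Intercept: b0 = 30.2500 - (3.2039)(11.3750) = -6.1946.

-6.1946


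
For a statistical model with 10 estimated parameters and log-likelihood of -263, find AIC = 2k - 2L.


AIC = 2*10 - 2*(-263).
= 20 + 526 = 546.

546


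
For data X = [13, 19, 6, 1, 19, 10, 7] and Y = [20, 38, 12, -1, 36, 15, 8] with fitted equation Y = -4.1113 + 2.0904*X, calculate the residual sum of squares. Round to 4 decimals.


Predicted values from Y = -4.1113 + 2.0904*X.
Residuals: [-3.0639, 2.3937, 3.5689, 1.0209, 0.3937, -1.7927, -2.5215].
SSres = 38.6233.

38.6233


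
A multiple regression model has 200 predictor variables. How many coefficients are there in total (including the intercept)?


Including the intercept, the model has 200 predictor coefficients + 1 intercept.
Total = 201.

201


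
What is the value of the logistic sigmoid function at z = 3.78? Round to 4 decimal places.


Compute exp(-3.7800) = 0.0228.
Sigmoid = 1 / (1 + 0.0228) = 1 / 1.0228 = 0.9777.

0.9777


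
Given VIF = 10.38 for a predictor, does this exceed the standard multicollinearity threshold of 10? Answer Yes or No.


Check: VIF = 10.38 vs threshold = 10.
Since 10.38 >= 10, the answer is Yes.

Yes


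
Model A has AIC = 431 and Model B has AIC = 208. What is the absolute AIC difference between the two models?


Compute |431 - 208| = 223.
Model B has the smaller AIC.

223


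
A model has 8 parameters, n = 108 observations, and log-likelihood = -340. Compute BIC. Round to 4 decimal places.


Compute k*ln(n) = 8*ln(108) = 8*4.682131 = 37.457048.
Then -2*loglik = 680.
BIC = 37.457048 + 680 = 717.457048, which rounds to 717.4570.

717.4570


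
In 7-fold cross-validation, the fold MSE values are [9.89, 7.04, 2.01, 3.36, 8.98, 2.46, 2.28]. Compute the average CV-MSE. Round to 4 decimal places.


Add all fold MSEs: 36.0200.
Divide by k = 7: 36.0200/7 = 5.1457.

5.1457


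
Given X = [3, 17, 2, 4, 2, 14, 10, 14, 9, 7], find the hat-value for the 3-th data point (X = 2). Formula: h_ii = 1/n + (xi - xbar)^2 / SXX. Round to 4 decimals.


Compute xbar = 8.2000 with n = 10 observations.
SXX = 271.6000.
Leverage = 1/10 + (2 - 8.2000)^2/271.6000 = 0.2415.

0.2415


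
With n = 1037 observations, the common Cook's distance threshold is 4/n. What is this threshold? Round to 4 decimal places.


Using the rule of thumb:
Threshold = 4 / 1037 = 0.0039.

0.0039


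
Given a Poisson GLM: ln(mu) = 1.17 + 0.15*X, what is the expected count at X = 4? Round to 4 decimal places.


Linear predictor: eta = 1.17 + (0.15)(4) = 1.7700.
Expected count: mu = exp(1.7700) = 5.8709.

5.8709


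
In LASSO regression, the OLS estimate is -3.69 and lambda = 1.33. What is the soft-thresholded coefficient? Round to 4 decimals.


Check: |-3.69| = 3.69 vs lambda = 1.33.
Since |beta| > lambda, coefficient = sign(beta)*(|beta| - lambda) = -2.3600.
Soft-thresholded coefficient = -2.3600.

-2.3600


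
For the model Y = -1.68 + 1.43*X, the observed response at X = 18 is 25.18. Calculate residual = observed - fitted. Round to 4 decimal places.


Fitted value at X = 18 is yhat = -1.68 + 1.43*18 = 24.0600.
Residual = 25.18 - 24.0600 = 1.1200.

1.1200


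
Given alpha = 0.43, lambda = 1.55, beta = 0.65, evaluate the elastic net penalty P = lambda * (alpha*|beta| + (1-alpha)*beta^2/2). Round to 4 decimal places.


Compute:
L1 = 0.43 * 0.65 = 0.2795.
L2 = 0.57 * 0.65^2 / 2 = 0.1204.
Penalty = 1.55 * (0.2795 + 0.1204) = 0.6199.

0.6199


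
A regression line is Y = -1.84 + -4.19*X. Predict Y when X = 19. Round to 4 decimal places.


Substitute X = 19 into the equation:
Y = -1.84 + -4.19 * 19 = -1.84 + -79.6100 = -81.4500.

-81.4500


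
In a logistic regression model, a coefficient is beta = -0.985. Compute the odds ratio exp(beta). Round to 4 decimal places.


Odds ratio = exp(beta) = exp(-0.985).
= 0.3734.

0.3734


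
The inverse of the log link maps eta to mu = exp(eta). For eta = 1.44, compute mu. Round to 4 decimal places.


The inverse log link gives:
mu = exp(1.44) = 4.2207.

4.2207


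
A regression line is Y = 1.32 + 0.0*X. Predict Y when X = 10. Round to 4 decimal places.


Predicted value:
Y = 1.32 + (0.0)(10) = 1.32 + 0.0000 = 1.3200.

1.3200


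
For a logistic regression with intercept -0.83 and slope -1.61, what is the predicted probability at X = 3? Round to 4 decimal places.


z = -0.83 + -1.61 * 3 = -5.6600.
Sigmoid: P = 1 / (1 + exp(5.6600)) = 0.0035.

0.0035


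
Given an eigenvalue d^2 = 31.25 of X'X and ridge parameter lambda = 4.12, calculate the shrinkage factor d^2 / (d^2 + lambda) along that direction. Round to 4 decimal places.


Compute the denominator: 31.25 + 4.12 = 35.3700.
Shrinkage factor = 31.25 / 35.3700 = 0.8835.

0.8835


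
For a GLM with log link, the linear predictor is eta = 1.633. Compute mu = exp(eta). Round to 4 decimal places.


Apply the inverse link:
mu = e^1.633 = 5.1192.

5.1192


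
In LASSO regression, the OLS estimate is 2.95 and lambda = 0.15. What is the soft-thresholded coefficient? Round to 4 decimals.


|beta_OLS| = 2.95.
lambda = 0.15.
Since |beta| > lambda, coefficient = sign(beta)*(|beta| - lambda) = 2.8000.
Result = 2.8000.

2.8000


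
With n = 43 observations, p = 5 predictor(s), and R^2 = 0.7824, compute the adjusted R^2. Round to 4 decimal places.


Plug in: Adj R^2 = 1 - (1 - 0.7824) * 42/37.
= 1 - 0.2176 * 42/37
= 1 - 9.1392 / 37
= 1 - 0.2470 = 0.7530.

0.7530


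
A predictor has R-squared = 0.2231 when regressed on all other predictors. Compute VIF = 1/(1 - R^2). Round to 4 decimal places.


Using VIF = 1/(1 - R^2_j):
1 - 0.2231 = 0.7769.
VIF = 1.2872.

1.2872


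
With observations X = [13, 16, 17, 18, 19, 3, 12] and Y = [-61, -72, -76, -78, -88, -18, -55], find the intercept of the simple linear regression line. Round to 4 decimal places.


Compute b1 = -4.1944 from the OLS formula.
With xbar = 14.0000 and ybar = -64.0000, the intercept is:
b0 = -64.0000 - -4.1944 * 14.0000 = -5.2778.

-5.2778


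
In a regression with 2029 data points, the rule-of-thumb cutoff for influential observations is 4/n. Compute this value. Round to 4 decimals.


Cook's distance cutoff = 4/n = 4/2029.
= 0.0020.

0.0020


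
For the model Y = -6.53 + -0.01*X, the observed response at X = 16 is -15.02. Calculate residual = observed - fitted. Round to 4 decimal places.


Compute yhat = -6.53 + (-0.01)(16) = -6.6900.
Residual = actual - predicted = -15.02 - -6.6900 = -8.3300.

-8.3300


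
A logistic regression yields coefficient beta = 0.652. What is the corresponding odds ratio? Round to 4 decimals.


exp(0.652) = 1.9194.
So the odds ratio is 1.9194.

1.9194


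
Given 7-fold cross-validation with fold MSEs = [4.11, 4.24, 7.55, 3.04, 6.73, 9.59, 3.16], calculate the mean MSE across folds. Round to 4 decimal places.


Add all fold MSEs: 38.4200.
Divide by k = 7: 38.4200/7 = 5.4886.

5.4886


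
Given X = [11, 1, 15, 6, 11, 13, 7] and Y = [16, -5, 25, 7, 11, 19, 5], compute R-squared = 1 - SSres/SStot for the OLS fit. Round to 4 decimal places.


The fitted line is Y = -7.4196 + 2.0303*X.
SSres = 28.7317, SStot = 592.8571.
R^2 = 1 - SSres/SStot = 0.9515.

0.9515


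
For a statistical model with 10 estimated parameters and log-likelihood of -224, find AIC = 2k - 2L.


Compute:
2k = 2*10 = 20.
-2*loglik = -2*(-224) = 448.
AIC = 20 + 448 = 468.

468


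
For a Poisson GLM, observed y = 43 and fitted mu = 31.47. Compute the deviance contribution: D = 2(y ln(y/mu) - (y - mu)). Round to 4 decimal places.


Compute y*ln(y/mu) = 43*ln(43/31.47) = 43*0.312165 = 13.423095.
y - mu = 11.53.
D = 2*(13.423095 - (11.53)) = 3.786190, which rounds to 3.7862.

3.7862
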